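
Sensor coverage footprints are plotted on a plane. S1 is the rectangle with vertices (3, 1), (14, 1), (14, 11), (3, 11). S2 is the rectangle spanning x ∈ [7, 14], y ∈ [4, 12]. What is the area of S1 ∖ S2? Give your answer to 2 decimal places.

|S1∩S2|: x∈[7,14], y∈[4,11] → 7·7 = 49.
|S1| = 110.
|S1 ∖ S2| = |S1| − |S1∩S2| = 110 − 49 = 61.00.

61.00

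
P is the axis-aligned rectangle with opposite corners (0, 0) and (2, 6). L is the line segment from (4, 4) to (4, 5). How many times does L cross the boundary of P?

0

The segment lies entirely outside P and never meets its boundary.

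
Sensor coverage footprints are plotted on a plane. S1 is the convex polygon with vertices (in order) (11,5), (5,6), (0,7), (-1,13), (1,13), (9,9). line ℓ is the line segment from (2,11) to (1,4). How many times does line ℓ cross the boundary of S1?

The segment meets the boundary at (1.389,6.722).

1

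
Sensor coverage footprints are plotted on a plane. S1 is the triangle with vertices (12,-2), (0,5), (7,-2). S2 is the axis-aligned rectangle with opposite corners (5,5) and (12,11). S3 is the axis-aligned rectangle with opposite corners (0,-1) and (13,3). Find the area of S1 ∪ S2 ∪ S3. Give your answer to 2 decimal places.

100.07

By inclusion–exclusion:
Individual areas: |S1| = 17.5, |S2| = 42, |S3| = 52.
|S1∩S2| = 0.
|S1∩S3| = 11.4286.
|S2∩S3| = 0 (no overlap).
|S1∩S2∩S3| = 0.
|S1 ∪ S2 ∪ S3| = 111.5 − 11.4286 + 0 = 100.07.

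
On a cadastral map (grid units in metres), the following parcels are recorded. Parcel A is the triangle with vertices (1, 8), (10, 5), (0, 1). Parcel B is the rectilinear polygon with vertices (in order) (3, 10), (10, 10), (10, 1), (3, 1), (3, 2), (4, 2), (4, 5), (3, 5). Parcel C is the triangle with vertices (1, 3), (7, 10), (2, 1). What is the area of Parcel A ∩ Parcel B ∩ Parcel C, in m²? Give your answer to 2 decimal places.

2.18

The intersection is the polygon with vertices (4,5), (3,5), (3,5.333), (4.333,6.889), (5.125,6.625), (4,4.6).
By the shoelace formula its area is 2.18.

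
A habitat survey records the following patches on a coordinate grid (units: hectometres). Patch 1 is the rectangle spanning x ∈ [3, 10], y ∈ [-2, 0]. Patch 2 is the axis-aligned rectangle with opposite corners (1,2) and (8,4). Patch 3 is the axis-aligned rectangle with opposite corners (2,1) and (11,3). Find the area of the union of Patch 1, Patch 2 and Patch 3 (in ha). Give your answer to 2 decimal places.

40.00

By inclusion–exclusion:
Individual areas: |Patch 1| = 14, |Patch 2| = 14, |Patch 3| = 18.
|Patch 1∩Patch 2| = 0 (no overlap).
|Patch 1∩Patch 3| = 0 (no overlap).
|Patch 2∩Patch 3|: x∈[2,8], y∈[2,3] → 6·1 = 6.
|Patch 1∩Patch 2∩Patch 3| = 0.
|Patch 1 ∪ Patch 2 ∪ Patch 3| = 46 − 6 + 0 = 40.00.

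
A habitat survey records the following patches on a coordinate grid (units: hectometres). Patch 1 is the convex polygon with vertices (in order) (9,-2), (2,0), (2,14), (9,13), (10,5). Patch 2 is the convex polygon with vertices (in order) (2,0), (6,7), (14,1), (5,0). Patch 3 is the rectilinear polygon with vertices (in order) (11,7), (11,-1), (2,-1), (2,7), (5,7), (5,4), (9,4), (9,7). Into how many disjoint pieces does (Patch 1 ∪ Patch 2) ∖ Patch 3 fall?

3

(Patch 1 ∪ Patch 2) ∖ Patch 3 splits into 3 disjoint pieces (area 59.75, area 3.875, area 1.8214).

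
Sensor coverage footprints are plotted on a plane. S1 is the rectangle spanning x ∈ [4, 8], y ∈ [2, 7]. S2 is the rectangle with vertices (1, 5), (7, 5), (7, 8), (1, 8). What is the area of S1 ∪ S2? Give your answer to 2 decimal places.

32.00

By inclusion–exclusion:
Individual areas: |S1| = 20, |S2| = 18.
|S1∩S2|: x∈[4,7], y∈[5,7] → 3·2 = 6.
|S1 ∪ S2| = 38 − 6 = 32.00.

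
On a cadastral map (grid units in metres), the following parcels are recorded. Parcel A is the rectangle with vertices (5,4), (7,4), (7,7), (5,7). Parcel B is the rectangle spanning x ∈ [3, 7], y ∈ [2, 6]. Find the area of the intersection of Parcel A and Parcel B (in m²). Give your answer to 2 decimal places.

|Parcel A∩Parcel B|: x∈[5,7], y∈[4,6] → 2·2 = 4.

4.00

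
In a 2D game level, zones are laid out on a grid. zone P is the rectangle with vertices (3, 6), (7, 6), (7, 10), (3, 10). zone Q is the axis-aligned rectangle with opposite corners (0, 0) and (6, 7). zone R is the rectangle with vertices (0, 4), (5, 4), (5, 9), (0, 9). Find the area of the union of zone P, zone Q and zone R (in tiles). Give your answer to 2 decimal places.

61.00

By inclusion–exclusion:
Individual areas: |zone P| = 16, |zone Q| = 42, |zone R| = 25.
|zone P∩zone Q|: x∈[3,6], y∈[6,7] → 3·1 = 3.
|zone P∩zone R|: x∈[3,5], y∈[6,9] → 2·3 = 6.
|zone Q∩zone R|: x∈[0,5], y∈[4,7] → 5·3 = 15.
|zone P∩zone Q∩zone R| = 2.
|zone P ∪ zone Q ∪ zone R| = 83 − 24 + 2 = 61.00.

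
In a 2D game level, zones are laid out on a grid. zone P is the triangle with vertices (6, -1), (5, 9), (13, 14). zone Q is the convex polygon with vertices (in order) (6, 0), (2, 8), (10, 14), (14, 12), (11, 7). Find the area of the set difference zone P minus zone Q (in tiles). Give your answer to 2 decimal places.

|zone P| = 42.5, |zone P∩zone Q| = 41.1901.
|zone P ∖ zone Q| = |zone P| − |zone P∩zone Q| = 42.5 − 41.1901 = 1.31.

1.31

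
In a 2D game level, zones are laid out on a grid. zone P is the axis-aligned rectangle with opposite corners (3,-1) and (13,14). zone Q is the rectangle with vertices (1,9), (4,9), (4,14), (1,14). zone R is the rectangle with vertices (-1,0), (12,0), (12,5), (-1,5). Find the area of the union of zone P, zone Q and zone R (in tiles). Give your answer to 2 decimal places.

180.00

By inclusion–exclusion:
Individual areas: |zone P| = 150, |zone Q| = 15, |zone R| = 65.
|zone P∩zone Q|: x∈[3,4], y∈[9,14] → 1·5 = 5.
|zone P∩zone R|: x∈[3,12], y∈[0,5] → 9·5 = 45.
|zone Q∩zone R| = 0 (no overlap).
|zone P∩zone Q∩zone R| = 0.
|zone P ∪ zone Q ∪ zone R| = 230 − 50 + 0 = 180.00.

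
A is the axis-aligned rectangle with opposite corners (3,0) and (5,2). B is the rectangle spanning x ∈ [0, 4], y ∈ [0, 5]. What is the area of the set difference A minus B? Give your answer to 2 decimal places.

|A∩B|: x∈[3,4], y∈[0,2] → 1·2 = 2.
|A| = 4.
|A ∖ B| = |A| − |A∩B| = 4 − 2 = 2.00.

2.00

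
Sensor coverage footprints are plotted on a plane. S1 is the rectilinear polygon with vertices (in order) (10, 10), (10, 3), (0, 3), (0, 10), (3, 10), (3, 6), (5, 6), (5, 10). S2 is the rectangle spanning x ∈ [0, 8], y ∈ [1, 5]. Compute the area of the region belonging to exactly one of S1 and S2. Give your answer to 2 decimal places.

62.00

|S1| = 62, |S2| = 32, |S1∩S2| = 16.
|S1 △ S2| = |S1| + |S2| − 2·|S1∩S2| = 62 + 32 − 32 = 62.00.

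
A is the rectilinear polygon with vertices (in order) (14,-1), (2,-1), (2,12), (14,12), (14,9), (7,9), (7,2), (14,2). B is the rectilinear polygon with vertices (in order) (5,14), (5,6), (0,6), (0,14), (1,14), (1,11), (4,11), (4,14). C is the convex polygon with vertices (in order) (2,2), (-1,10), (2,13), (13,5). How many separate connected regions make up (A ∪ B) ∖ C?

4

(A ∪ B) ∖ C splits into 4 disjoint pieces (area 39.4091, area 0.3333, area 2.5, area 27.6875).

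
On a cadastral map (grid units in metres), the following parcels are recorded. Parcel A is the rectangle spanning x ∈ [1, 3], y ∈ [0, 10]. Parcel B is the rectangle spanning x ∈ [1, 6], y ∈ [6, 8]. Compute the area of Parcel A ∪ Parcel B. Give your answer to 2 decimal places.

26.00

By inclusion–exclusion:
Individual areas: |Parcel A| = 20, |Parcel B| = 10.
|Parcel A∩Parcel B|: x∈[1,3], y∈[6,8] → 2·2 = 4.
|Parcel A ∪ Parcel B| = 30 − 4 = 26.00.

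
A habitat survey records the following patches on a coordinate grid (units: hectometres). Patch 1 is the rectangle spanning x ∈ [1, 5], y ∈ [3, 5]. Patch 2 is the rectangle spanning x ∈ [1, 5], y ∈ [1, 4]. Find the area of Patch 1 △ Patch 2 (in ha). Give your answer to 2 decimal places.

|Patch 1∩Patch 2|: x∈[1,5], y∈[3,4] → 4·1 = 4.
|Patch 1 △ Patch 2| = |Patch 1| + |Patch 2| − 2·|Patch 1∩Patch 2| = 8 + 12 − 8 = 12.00.

12.00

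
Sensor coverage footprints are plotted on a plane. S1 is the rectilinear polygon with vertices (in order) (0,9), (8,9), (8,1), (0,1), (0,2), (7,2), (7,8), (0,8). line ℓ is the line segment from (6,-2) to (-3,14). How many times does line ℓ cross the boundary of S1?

4

The segment meets the boundary at (3.75,2), (0.375,8), (4.312,1), (0,8.667).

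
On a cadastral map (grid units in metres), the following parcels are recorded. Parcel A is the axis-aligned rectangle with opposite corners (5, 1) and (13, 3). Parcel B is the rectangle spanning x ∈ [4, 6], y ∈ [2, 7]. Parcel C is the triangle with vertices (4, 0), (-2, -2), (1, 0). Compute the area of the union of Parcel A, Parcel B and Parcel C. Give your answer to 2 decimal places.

28.00

By inclusion–exclusion:
Individual areas: |Parcel A| = 16, |Parcel B| = 10, |Parcel C| = 3.
|Parcel A∩Parcel B|: x∈[5,6], y∈[2,3] → 1·1 = 1.
|Parcel A∩Parcel C| = 0.
|Parcel B∩Parcel C| = 0.
|Parcel A∩Parcel B∩Parcel C| = 0.
|Parcel A ∪ Parcel B ∪ Parcel C| = 29 − 1 + 0 = 28.00.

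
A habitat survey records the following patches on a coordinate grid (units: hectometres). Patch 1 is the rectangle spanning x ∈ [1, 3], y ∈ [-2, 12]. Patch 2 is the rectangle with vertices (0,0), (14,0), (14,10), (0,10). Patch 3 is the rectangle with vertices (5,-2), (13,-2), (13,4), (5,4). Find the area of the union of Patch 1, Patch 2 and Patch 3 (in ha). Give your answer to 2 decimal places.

164.00

By inclusion–exclusion:
Individual areas: |Patch 1| = 28, |Patch 2| = 140, |Patch 3| = 48.
|Patch 1∩Patch 2|: x∈[1,3], y∈[0,10] → 2·10 = 20.
|Patch 1∩Patch 3| = 0 (no overlap).
|Patch 2∩Patch 3|: x∈[5,13], y∈[0,4] → 8·4 = 32.
|Patch 1∩Patch 2∩Patch 3| = 0.
|Patch 1 ∪ Patch 2 ∪ Patch 3| = 216 − 52 + 0 = 164.00.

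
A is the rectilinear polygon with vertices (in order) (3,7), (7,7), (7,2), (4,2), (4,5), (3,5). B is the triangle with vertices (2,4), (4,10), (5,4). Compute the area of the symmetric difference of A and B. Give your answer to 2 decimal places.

|A| = 17, |B| = 9, |A∩B| = 4.25.
|A △ B| = |A| + |B| − 2·|A∩B| = 17 + 9 − 8.5 = 17.50.

17.50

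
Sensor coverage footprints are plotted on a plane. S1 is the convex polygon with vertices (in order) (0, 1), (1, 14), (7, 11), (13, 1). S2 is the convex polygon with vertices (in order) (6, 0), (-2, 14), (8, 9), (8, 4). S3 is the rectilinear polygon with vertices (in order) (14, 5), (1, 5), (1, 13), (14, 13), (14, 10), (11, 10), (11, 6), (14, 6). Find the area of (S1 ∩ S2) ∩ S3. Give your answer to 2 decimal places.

The region (S1 ∩ S2) ∩ S3 is the polygon with vertices (8,9), (8,5), (3.143,5), (1,8.75), (1,12.5).
By the shoelace formula its area is 36.23.

36.23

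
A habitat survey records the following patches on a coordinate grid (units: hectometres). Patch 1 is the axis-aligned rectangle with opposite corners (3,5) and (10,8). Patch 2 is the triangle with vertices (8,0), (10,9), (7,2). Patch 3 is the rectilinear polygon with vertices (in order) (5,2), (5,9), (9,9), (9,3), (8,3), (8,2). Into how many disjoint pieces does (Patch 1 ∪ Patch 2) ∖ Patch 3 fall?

3

(Patch 1 ∪ Patch 2) ∖ Patch 3 splits into 3 disjoint pieces (area 3.131, area 2, area 6).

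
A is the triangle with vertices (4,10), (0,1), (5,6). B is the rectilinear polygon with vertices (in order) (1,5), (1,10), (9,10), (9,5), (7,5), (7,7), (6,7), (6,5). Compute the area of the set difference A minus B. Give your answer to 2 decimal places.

|A| = 12.5, |A∩B| = 8.0556.
|A ∖ B| = |A| − |A∩B| = 12.5 − 8.0556 = 4.44.

4.44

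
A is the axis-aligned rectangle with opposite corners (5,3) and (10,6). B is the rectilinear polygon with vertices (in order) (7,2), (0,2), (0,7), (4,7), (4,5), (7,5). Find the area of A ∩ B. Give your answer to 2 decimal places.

4.00

The intersection is the polygon with vertices (5,3), (5,5), (7,5), (7,3).
By the shoelace formula its area is 4.00.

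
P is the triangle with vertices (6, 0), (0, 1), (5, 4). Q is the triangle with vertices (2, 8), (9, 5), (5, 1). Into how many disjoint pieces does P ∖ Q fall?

P ∖ Q is a single connected region.

1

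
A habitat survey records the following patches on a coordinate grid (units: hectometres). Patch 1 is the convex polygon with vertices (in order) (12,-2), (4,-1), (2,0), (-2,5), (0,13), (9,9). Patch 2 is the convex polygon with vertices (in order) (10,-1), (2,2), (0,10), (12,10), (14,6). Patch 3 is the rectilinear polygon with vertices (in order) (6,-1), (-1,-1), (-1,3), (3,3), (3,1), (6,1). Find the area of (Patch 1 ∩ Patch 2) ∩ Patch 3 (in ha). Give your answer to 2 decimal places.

|Patch 1 ∩ Patch 2| = 83.7442.
|(Patch 1 ∩ Patch 2) ∩ Patch 3| = 1.65.

1.65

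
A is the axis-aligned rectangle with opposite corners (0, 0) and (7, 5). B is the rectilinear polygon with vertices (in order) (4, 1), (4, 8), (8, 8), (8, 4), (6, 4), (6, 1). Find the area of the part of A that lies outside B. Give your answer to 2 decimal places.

|A| = 35, |A∩B| = 9.
|A ∖ B| = |A| − |A∩B| = 35 − 9 = 26.00.

26.00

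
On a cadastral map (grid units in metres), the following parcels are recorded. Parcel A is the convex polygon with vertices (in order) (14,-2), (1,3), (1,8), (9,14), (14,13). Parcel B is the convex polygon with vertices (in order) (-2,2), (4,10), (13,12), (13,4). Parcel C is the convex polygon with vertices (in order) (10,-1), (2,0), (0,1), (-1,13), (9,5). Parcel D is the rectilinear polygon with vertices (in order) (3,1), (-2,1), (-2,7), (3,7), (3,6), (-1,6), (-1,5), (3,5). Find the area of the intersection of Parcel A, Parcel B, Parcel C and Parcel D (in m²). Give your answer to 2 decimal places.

6.21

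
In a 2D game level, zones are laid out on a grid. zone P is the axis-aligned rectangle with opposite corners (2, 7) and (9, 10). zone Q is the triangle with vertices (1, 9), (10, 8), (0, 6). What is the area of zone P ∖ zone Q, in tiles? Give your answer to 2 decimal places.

|zone P| = 21, |zone P∩zone Q| = 8.9.
|zone P ∖ zone Q| = |zone P| − |zone P∩zone Q| = 21 − 8.9 = 12.10.

12.10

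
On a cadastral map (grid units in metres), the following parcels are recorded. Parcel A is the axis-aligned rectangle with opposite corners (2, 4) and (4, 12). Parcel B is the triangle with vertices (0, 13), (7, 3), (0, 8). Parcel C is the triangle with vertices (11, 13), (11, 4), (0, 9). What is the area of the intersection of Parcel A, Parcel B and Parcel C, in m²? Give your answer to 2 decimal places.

2.11

The intersection is the polygon with vertices (2,9.727), (2.232,9.812), (4,7.286), (4,7.182), (2,8.091).
By the shoelace formula its area is 2.11.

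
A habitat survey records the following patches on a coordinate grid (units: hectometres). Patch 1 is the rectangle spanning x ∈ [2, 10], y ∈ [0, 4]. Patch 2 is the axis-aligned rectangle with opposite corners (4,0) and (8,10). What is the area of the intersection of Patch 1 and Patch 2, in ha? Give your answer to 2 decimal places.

|Patch 1∩Patch 2|: x∈[4,8], y∈[0,4] → 4·4 = 16.

16.00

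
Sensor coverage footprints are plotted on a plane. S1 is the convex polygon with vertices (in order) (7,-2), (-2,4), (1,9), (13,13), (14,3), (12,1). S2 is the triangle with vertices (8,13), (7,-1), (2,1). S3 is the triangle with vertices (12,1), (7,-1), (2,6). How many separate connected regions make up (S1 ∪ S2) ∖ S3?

1

(S1 ∪ S2) ∖ S3 is a single connected region.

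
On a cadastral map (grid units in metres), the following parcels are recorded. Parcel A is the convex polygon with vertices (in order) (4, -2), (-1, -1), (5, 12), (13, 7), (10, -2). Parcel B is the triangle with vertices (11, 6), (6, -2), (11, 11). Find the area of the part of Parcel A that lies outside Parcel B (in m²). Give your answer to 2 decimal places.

|Parcel A| = 121, |Parcel A∩Parcel B| = 11.3275.
|Parcel A ∖ Parcel B| = |Parcel A| − |Parcel A∩Parcel B| = 121 − 11.3275 = 109.67.

109.67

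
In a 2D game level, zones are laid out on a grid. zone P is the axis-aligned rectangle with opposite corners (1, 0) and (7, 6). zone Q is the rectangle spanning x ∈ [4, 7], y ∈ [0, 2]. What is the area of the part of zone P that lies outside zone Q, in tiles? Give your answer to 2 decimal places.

|zone P∩zone Q|: x∈[4,7], y∈[0,2] → 3·2 = 6.
|zone P| = 36.
|zone P ∖ zone Q| = |zone P| − |zone P∩zone Q| = 36 − 6 = 30.00.

30.00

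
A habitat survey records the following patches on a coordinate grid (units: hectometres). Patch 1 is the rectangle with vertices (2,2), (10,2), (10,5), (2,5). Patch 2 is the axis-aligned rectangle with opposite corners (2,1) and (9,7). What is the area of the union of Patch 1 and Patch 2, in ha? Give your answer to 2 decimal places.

By inclusion–exclusion:
Individual areas: |Patch 1| = 24, |Patch 2| = 42.
|Patch 1∩Patch 2|: x∈[2,9], y∈[2,5] → 7·3 = 21.
|Patch 1 ∪ Patch 2| = 66 − 21 = 45.00.

45.00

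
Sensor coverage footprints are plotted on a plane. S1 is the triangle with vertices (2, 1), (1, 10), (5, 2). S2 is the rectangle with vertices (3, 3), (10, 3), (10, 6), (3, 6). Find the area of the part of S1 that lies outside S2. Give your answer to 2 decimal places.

11.75

|S1| = 14, |S1∩S2| = 2.25.
|S1 ∖ S2| = |S1| − |S1∩S2| = 14 − 2.25 = 11.75.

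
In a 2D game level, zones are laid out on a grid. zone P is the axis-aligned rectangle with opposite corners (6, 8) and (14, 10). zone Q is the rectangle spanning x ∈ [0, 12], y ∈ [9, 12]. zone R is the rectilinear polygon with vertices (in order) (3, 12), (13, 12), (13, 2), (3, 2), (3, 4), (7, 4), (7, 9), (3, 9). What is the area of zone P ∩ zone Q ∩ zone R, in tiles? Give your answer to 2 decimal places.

6.00

The intersection is the polygon with vertices (12,10), (12,9), (7,9), (6,9), (6,10).
By the shoelace formula its area is 6.00.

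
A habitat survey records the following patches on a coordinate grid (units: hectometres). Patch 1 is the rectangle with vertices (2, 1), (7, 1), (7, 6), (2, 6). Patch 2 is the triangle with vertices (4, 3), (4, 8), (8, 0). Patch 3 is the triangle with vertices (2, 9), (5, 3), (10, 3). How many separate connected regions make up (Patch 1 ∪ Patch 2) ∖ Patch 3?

3

(Patch 1 ∪ Patch 2) ∖ Patch 3 splits into 3 disjoint pieces (area 0.375, area 17.4167, area 0.1).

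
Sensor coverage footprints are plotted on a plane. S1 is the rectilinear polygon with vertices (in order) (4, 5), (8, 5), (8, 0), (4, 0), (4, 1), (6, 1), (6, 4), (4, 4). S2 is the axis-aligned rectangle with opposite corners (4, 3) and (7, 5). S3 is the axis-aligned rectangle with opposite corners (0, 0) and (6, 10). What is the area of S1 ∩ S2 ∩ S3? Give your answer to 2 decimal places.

2.00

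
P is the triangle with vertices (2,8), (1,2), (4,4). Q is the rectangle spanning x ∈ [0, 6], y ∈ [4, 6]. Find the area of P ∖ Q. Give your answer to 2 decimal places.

|P| = 8, |P∩Q| = 4.
|P ∖ Q| = |P| − |P∩Q| = 8 − 4 = 4.00.

4.00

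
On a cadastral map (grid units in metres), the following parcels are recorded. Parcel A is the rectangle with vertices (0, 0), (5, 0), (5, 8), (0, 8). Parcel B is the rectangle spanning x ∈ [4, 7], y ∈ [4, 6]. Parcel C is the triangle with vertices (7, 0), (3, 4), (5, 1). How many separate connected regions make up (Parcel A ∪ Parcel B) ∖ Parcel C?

1

(Parcel A ∪ Parcel B) ∖ Parcel C is a single connected region.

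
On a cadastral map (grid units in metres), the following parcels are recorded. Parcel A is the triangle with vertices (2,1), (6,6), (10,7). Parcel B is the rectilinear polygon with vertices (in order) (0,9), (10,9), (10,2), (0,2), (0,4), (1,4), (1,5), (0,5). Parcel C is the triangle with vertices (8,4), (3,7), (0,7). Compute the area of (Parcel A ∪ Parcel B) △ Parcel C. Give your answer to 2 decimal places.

64.77

|Parcel A ∪ Parcel B| = 69.2667.
|(Parcel A ∪ Parcel B) ∩ Parcel C| = 4.5.
|(Parcel A ∪ Parcel B) △ Parcel C| = 69.2667 + 4.5 − 9 = 64.77.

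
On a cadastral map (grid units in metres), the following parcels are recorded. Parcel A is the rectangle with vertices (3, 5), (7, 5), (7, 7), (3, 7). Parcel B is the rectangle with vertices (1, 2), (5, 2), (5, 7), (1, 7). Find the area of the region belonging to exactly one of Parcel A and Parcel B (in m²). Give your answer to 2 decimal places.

|Parcel A∩Parcel B|: x∈[3,5], y∈[5,7] → 2·2 = 4.
|Parcel A △ Parcel B| = |Parcel A| + |Parcel B| − 2·|Parcel A∩Parcel B| = 8 + 20 − 8 = 20.00.

20.00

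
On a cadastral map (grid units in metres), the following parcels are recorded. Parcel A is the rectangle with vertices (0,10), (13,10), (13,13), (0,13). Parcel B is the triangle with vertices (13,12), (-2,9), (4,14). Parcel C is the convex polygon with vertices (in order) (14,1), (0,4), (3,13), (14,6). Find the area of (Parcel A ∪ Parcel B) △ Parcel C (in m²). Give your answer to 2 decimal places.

121.66

|Parcel A ∪ Parcel B| = 44.0167.
|(Parcel A ∪ Parcel B) ∩ Parcel C| = 8.6786.
|(Parcel A ∪ Parcel B) △ Parcel C| = 44.0167 + 95 − 17.3571 = 121.66.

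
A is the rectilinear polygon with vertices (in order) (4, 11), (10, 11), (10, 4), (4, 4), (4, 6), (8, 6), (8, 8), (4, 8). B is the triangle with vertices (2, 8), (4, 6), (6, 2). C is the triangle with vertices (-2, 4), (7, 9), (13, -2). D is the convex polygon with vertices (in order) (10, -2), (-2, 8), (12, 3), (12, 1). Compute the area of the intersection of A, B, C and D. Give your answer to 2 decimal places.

0.66

The intersection is the polygon with vertices (4,5.857), (4.087,5.826), (5,4), (4.667,4), (4,5).
By the shoelace formula its area is 0.66.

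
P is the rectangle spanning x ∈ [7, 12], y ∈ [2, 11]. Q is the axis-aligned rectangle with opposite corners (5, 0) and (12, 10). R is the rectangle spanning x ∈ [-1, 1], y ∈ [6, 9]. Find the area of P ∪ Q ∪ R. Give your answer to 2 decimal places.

81.00

By inclusion–exclusion:
Individual areas: |P| = 45, |Q| = 70, |R| = 6.
|P∩Q|: x∈[7,12], y∈[2,10] → 5·8 = 40.
|P∩R| = 0 (no overlap).
|Q∩R| = 0 (no overlap).
|P∩Q∩R| = 0.
|P ∪ Q ∪ R| = 121 − 40 + 0 = 81.00.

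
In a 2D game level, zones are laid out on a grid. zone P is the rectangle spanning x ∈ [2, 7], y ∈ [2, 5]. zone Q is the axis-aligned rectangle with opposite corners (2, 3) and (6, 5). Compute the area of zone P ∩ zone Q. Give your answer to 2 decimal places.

8.00

|zone P∩zone Q|: x∈[2,6], y∈[3,5] → 4·2 = 8.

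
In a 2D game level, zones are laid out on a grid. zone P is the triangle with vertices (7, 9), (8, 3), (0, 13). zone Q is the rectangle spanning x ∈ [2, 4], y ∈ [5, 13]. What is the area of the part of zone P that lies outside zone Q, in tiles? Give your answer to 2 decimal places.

14.93

|zone P| = 19, |zone P∩zone Q| = 4.0714.
|zone P ∖ zone Q| = |zone P| − |zone P∩zone Q| = 19 − 4.0714 = 14.93.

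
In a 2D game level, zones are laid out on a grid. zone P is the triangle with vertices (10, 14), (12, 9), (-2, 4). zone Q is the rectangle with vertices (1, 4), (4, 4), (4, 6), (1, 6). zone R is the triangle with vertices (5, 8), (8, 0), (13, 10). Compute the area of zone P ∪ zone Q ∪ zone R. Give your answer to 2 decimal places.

72.39

By inclusion–exclusion:
Individual areas: |zone P| = 40, |zone Q| = 6, |zone R| = 35.
|zone P∩zone Q| = 1.2071.
|zone P∩zone R| = 7.4007.
|zone Q∩zone R| = 0.
|zone P∩zone Q∩zone R| = 0.
|zone P ∪ zone Q ∪ zone R| = 81 − 8.6078 + 0 = 72.39.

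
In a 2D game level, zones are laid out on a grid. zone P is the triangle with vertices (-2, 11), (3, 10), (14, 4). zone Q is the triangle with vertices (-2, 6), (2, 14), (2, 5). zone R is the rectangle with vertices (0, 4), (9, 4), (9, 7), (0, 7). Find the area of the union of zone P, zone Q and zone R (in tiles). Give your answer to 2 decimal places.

By inclusion–exclusion:
Individual areas: |zone P| = 9.5, |zone Q| = 18, |zone R| = 27.
|zone P∩zone Q| = 1.3464.
|zone P∩zone R| = 0.6863.
|zone Q∩zone R| = 3.5.
|zone P∩zone Q∩zone R| = 0.
|zone P ∪ zone Q ∪ zone R| = 54.5 − 5.5327 + 0 = 48.97.

48.97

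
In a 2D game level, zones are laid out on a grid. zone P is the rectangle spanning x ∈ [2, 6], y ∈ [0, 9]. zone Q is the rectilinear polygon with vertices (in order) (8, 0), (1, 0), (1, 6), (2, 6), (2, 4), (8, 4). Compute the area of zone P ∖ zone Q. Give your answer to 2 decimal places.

20.00

|zone P| = 36, |zone P∩zone Q| = 16.
|zone P ∖ zone Q| = |zone P| − |zone P∩zone Q| = 36 − 16 = 20.00.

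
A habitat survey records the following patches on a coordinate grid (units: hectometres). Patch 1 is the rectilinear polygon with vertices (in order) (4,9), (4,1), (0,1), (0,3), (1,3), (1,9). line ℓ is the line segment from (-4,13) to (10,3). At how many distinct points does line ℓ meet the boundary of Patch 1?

The segment meets the boundary at (4,7.286), (1.6,9).

2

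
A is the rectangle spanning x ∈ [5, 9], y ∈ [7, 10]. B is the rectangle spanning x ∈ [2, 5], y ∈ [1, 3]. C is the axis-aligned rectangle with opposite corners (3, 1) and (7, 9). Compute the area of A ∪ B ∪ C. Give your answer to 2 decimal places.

By inclusion–exclusion:
Individual areas: |A| = 12, |B| = 6, |C| = 32.
|A∩B| = 0 (no overlap).
|A∩C|: x∈[5,7], y∈[7,9] → 2·2 = 4.
|B∩C|: x∈[3,5], y∈[1,3] → 2·2 = 4.
|A∩B∩C| = 0.
|A ∪ B ∪ C| = 50 − 8 + 0 = 42.00.

42.00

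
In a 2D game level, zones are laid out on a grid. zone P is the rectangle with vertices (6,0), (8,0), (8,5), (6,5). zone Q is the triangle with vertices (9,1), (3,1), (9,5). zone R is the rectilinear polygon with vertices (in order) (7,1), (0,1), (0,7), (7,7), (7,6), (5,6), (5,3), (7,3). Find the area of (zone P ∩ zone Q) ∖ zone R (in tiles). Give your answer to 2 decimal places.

|zone P ∩ zone Q| = 5.3333.
|(zone P ∩ zone Q) ∩ zone R| = 2.
|(zone P ∩ zone Q) ∖ zone R| = 5.3333 − 2 = 3.33.

3.33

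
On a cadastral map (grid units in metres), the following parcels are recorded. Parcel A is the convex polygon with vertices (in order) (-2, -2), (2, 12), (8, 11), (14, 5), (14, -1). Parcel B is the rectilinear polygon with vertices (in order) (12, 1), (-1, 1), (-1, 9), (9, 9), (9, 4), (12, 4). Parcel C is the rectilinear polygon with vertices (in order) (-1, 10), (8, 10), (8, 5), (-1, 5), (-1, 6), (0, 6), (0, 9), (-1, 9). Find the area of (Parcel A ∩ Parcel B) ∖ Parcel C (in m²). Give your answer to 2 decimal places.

|Parcel A ∩ Parcel B| = 80.9643.
|(Parcel A ∩ Parcel B) ∩ Parcel C| = 29.7143.
|(Parcel A ∩ Parcel B) ∖ Parcel C| = 80.9643 − 29.7143 = 51.25.

51.25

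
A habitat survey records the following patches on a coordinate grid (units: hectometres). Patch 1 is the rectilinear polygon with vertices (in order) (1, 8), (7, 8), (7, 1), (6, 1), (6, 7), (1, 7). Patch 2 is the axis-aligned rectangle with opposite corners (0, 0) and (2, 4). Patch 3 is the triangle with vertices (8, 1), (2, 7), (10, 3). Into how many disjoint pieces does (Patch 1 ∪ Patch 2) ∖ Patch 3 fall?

3

(Patch 1 ∪ Patch 2) ∖ Patch 3 splits into 3 disjoint pieces (area 8.25, area 1.5, area 8).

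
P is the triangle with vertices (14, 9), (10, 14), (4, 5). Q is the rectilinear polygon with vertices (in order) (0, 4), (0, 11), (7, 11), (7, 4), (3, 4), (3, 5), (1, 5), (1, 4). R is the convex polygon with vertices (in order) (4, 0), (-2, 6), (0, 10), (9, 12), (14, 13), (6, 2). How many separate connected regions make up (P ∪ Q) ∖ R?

(P ∪ Q) ∖ R splits into 3 disjoint pieces (area 2.3651, area 5.1575, area 2.25).

3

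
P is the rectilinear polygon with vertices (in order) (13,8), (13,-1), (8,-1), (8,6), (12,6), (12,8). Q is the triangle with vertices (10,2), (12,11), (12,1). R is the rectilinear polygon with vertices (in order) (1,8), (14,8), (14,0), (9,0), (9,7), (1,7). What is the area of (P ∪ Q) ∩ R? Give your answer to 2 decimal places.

The region (P ∪ Q) ∩ R is the polygon with vertices (10.889,6), (11.333,8), (12,8), (13,8), (13,0), (9,0), (9,6).
By the shoelace formula its area is 27.78.

27.78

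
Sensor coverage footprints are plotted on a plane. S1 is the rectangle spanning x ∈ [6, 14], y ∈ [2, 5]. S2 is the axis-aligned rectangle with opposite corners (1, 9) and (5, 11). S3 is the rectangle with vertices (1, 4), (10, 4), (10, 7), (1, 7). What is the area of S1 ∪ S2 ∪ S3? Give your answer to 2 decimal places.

By inclusion–exclusion:
Individual areas: |S1| = 24, |S2| = 8, |S3| = 27.
|S1∩S2| = 0 (no overlap).
|S1∩S3|: x∈[6,10], y∈[4,5] → 4·1 = 4.
|S2∩S3| = 0 (no overlap).
|S1∩S2∩S3| = 0.
|S1 ∪ S2 ∪ S3| = 59 − 4 + 0 = 55.00.

55.00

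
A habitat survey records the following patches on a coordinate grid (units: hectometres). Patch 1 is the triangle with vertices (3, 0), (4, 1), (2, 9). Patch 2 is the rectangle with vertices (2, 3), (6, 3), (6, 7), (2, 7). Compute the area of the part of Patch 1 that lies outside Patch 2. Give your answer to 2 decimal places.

|Patch 1| = 5, |Patch 1∩Patch 2| = 2.2222.
|Patch 1 ∖ Patch 2| = |Patch 1| − |Patch 1∩Patch 2| = 5 − 2.2222 = 2.78.

2.78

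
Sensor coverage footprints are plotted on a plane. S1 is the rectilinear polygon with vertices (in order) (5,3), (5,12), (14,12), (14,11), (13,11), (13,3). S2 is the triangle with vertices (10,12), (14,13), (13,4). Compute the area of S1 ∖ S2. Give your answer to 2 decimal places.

|S1| = 73, |S1∩S2| = 12.8333.
|S1 ∖ S2| = |S1| − |S1∩S2| = 73 − 12.8333 = 60.17.

60.17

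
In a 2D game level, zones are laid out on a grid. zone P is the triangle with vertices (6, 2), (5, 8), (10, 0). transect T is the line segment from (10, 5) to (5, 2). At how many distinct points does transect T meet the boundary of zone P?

2

The segment meets the boundary at (5.909,2.545), (7.727,3.636).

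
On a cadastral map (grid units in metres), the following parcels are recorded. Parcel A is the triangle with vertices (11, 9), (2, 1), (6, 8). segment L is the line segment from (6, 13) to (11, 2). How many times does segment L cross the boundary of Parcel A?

The segment meets the boundary at (8.734,6.986), (8.083,8.417).

2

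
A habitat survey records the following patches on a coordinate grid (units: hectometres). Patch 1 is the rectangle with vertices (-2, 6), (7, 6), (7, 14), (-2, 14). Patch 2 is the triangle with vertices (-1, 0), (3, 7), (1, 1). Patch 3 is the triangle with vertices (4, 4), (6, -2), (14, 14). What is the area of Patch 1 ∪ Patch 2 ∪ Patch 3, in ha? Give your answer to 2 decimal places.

By inclusion–exclusion:
Individual areas: |Patch 1| = 72, |Patch 2| = 5, |Patch 3| = 40.
|Patch 1∩Patch 2| = 0.119.
|Patch 1∩Patch 3| = 0.5.
|Patch 2∩Patch 3| = 0.
|Patch 1∩Patch 2∩Patch 3| = 0.
|Patch 1 ∪ Patch 2 ∪ Patch 3| = 117 − 0.619 + 0 = 116.38.

116.38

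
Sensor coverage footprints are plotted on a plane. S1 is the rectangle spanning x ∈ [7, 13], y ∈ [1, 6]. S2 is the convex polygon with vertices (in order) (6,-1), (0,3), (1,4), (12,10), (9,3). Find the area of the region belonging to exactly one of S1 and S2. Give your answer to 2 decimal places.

|S1| = 30, |S2| = 52, |S1∩S2| = 10.4286.
|S1 △ S2| = |S1| + |S2| − 2·|S1∩S2| = 30 + 52 − 20.8571 = 61.14.

61.14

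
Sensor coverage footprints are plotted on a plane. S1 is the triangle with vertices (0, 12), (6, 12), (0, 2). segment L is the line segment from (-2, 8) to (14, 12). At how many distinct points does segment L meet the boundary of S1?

2

The segment meets the boundary at (4.588,9.647), (0,8.5).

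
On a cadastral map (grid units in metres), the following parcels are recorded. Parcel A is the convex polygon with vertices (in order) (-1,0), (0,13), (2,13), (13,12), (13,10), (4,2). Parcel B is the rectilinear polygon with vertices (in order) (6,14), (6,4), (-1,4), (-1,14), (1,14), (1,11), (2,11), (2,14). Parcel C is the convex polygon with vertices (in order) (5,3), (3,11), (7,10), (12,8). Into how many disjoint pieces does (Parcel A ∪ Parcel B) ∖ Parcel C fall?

(Parcel A ∪ Parcel B) ∖ Parcel C is a single connected region.

1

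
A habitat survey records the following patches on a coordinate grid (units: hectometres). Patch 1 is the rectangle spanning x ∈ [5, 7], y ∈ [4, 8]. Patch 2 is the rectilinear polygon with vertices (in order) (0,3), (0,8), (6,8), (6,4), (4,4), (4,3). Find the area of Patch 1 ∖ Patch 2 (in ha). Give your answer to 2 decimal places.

|Patch 1| = 8, |Patch 1∩Patch 2| = 4.
|Patch 1 ∖ Patch 2| = |Patch 1| − |Patch 1∩Patch 2| = 8 − 4 = 4.00.

4.00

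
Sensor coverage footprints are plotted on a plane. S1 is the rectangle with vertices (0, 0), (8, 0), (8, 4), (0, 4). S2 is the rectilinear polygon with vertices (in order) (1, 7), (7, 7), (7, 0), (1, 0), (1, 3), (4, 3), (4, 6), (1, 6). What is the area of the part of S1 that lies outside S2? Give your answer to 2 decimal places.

|S1| = 32, |S1∩S2| = 21.
|S1 ∖ S2| = |S1| − |S1∩S2| = 32 − 21 = 11.00.

11.00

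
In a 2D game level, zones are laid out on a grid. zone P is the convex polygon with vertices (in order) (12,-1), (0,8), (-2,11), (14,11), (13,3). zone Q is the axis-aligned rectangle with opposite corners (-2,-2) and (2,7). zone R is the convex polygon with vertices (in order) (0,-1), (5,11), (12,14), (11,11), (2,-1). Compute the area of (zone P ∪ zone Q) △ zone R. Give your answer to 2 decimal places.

128.52

|zone P ∪ zone Q| = 142.8333.
|(zone P ∪ zone Q) ∩ zone R| = 35.6571.
|(zone P ∪ zone Q) △ zone R| = 142.8333 + 57 − 71.3143 = 128.52.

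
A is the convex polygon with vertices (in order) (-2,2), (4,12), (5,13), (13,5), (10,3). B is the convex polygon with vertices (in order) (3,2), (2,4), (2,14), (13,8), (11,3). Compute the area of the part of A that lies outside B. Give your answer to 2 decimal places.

15.08

|A| = 84.5, |A∩B| = 69.4214.
|A ∖ B| = |A| − |A∩B| = 84.5 − 69.4214 = 15.08.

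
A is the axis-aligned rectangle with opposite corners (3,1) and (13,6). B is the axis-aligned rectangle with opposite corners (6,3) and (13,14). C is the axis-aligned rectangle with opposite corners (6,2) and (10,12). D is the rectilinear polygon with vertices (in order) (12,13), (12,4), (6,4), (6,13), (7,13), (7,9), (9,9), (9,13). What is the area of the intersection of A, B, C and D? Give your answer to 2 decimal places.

8.00

The intersection is the polygon with vertices (6,6), (10,6), (10,4), (6,4).
By the shoelace formula its area is 8.00.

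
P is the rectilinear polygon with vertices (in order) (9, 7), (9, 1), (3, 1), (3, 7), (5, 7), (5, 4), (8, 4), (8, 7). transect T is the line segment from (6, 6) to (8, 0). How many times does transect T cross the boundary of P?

2

The segment meets the boundary at (7.667,1), (6.667,4).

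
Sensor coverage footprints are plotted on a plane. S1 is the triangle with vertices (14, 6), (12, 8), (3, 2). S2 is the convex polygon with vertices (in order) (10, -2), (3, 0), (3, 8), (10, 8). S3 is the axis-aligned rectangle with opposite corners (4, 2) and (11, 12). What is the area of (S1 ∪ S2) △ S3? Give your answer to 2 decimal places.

64.03

|S1 ∪ S2| = 70.5758.
|(S1 ∪ S2) ∩ S3| = 38.2727.
|(S1 ∪ S2) △ S3| = 70.5758 + 70 − 76.5455 = 64.03.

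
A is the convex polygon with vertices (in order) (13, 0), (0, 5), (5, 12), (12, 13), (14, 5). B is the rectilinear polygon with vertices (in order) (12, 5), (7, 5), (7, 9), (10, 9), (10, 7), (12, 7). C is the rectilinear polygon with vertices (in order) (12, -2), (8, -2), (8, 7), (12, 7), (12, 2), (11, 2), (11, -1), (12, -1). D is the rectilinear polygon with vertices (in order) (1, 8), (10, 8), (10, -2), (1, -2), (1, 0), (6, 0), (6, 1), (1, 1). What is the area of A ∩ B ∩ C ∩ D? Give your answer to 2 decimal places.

The intersection is the polygon with vertices (8,5), (8,7), (10,7), (10,5).
By the shoelace formula its area is 4.00.

4.00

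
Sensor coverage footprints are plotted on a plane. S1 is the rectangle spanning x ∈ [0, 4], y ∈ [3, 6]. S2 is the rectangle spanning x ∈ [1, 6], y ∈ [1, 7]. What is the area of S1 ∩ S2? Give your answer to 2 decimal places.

|S1∩S2|: x∈[1,4], y∈[3,6] → 3·3 = 9.

9.00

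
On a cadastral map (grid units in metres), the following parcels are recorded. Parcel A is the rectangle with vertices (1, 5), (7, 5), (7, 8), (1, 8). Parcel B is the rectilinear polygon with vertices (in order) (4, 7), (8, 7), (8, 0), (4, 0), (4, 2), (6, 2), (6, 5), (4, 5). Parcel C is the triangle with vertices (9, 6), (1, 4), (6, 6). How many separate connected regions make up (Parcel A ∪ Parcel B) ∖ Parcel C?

(Parcel A ∪ Parcel B) ∖ Parcel C splits into 2 disjoint pieces (area 16.75, area 15.125).

2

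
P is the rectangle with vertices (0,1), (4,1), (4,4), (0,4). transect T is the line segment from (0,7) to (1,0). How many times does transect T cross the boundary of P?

The segment meets the boundary at (0.429,4), (0.857,1).

2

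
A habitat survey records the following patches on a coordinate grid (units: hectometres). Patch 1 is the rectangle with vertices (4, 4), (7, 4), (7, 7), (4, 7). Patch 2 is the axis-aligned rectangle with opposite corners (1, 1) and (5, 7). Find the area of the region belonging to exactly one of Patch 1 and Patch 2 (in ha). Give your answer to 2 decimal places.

27.00

|Patch 1∩Patch 2|: x∈[4,5], y∈[4,7] → 1·3 = 3.
|Patch 1 △ Patch 2| = |Patch 1| + |Patch 2| − 2·|Patch 1∩Patch 2| = 9 + 24 − 6 = 27.00.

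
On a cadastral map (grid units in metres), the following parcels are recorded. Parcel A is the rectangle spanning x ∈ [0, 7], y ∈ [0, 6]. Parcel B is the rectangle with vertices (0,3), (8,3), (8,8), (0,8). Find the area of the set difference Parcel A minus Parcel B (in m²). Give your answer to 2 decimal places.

|Parcel A∩Parcel B|: x∈[0,7], y∈[3,6] → 7·3 = 21.
|Parcel A| = 42.
|Parcel A ∖ Parcel B| = |Parcel A| − |Parcel A∩Parcel B| = 42 − 21 = 21.00.

21.00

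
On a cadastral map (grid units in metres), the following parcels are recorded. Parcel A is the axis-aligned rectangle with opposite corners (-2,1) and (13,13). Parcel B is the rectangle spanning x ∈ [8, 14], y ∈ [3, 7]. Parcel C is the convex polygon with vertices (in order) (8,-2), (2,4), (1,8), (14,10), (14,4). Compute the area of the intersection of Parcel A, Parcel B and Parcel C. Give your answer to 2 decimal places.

The intersection is the polygon with vertices (8,3), (8,7), (13,7), (13,3).
By the shoelace formula its area is 20.00.

20.00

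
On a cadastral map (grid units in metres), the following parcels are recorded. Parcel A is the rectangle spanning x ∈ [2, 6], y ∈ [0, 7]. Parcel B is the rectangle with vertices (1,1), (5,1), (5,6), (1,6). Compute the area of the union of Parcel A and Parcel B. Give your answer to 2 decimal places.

33.00

By inclusion–exclusion:
Individual areas: |Parcel A| = 28, |Parcel B| = 20.
|Parcel A∩Parcel B|: x∈[2,5], y∈[1,6] → 3·5 = 15.
|Parcel A ∪ Parcel B| = 48 − 15 = 33.00.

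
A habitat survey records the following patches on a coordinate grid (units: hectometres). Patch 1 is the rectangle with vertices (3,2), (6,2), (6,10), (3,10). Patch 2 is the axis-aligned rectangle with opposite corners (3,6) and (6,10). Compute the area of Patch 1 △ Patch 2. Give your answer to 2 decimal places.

|Patch 1∩Patch 2|: x∈[3,6], y∈[6,10] → 3·4 = 12.
|Patch 1 △ Patch 2| = |Patch 1| + |Patch 2| − 2·|Patch 1∩Patch 2| = 24 + 12 − 24 = 12.00.

12.00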